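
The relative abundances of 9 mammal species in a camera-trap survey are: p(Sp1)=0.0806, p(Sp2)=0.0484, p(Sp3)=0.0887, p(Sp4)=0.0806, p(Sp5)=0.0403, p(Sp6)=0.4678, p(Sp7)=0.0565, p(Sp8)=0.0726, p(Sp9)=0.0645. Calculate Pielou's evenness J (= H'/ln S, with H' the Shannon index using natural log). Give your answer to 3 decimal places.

0.811

H' = −Σ pᵢ ln pᵢ = −((-0.20297) + (-0.14657) + (-0.21488) + (-0.20297) + (-0.12942) + (-0.35539) + (-0.16235) + (-0.19041) + (-0.17680)) = 1.78177 (working shown to 5 dp, full precision carried).
With S = 9 species, ln S = 2.19722, so J = 1.78177/2.19722 = 0.81092, i.e. 0.811 to 3 decimal places.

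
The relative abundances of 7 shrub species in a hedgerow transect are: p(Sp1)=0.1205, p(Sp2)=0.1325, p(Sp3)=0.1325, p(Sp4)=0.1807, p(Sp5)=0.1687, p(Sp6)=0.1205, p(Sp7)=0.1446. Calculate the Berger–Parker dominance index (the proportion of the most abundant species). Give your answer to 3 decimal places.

0.181

The largest proportion is 0.1807, i.e. d = 0.181 to 3 decimal places.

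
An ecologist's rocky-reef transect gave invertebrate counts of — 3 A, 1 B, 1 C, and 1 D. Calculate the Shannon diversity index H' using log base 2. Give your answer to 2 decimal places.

Total N = 3+1+1+1 = 6, so the proportions are 0.5, 0.1667, 0.1667, 0.1667 (working shown to 4 dp, full precision carried).
Each pᵢ log₂ pᵢ term: 0.5×(-1.0000)=-0.5000, 0.1667×(-2.5850)=-0.4308, 0.1667×(-2.5850)=-0.4308, 0.1667×(-2.5850)=-0.4308.
Sum = -1.7925, so H' = 1.79.

1.79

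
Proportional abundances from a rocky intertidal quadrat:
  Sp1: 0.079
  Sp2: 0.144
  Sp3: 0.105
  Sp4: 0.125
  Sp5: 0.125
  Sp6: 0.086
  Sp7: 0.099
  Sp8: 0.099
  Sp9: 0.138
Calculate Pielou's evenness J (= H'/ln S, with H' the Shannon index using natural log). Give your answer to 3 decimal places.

H' = −Σ pᵢ ln pᵢ = −((-0.20053) + (-0.27906) + (-0.23665) + (-0.25993) + (-0.25993) + (-0.21099) + (-0.22895) + (-0.22895) + (-0.27331)) = 2.17830 (working shown to 5 dp, full precision carried).
With S = 9 species, ln S = 2.19722, so J = 2.17830/2.19722 = 0.99139, i.e. 0.991 to 3 decimal places.

0.991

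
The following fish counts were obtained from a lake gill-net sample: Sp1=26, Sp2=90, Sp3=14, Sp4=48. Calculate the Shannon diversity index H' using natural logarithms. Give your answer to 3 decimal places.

Total N = 26+90+14+48 = 178, so the proportions are 0.14607, 0.50562, 0.07865, 0.26966 (working shown to 5 dp, full precision carried).
Each pᵢ ln pᵢ term: 0.14607×(-1.92369)=-0.28099, 0.50562×(-0.68197)=-0.34482, 0.07865×(-2.54273)=-0.19999, 0.26966×(-1.31058)=-0.35342.
Sum = -1.17921, so H' = 1.179.

1.179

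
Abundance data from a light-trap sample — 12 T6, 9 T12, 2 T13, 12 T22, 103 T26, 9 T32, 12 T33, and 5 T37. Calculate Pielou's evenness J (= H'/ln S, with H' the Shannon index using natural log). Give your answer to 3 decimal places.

0.647

Total N = 12+9+2+12+103+9+12+5 = 164, so the proportions are 0.07317, 0.05488, 0.0122, 0.07317, 0.62805, 0.05488, 0.07317, 0.03049 (working shown to 5 dp, full precision carried).
H' = −Σ pᵢ ln pᵢ = −((-0.19134) + (-0.15929) + (-0.05374) + (-0.19134) + (-0.29213) + (-0.15929) + (-0.19134) + (-0.10642)) = 1.34488.
With S = 8 species, ln S = 2.07944, so J = 1.34488/2.07944 = 0.64675, i.e. 0.647 to 3 decimal places.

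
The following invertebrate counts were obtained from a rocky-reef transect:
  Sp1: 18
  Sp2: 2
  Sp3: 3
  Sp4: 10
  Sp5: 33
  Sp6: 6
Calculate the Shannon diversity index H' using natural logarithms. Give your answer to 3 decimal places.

1.417

Total N = 18+2+3+10+33+6 = 72, so the proportions are 0.25, 0.02778, 0.04167, 0.13889, 0.45833, 0.08333 (working shown to 5 dp, full precision carried).
Each pᵢ ln pᵢ term: 0.25×(-1.38629)=-0.34657, 0.02778×(-3.58352)=-0.09954, 0.04167×(-3.17805)=-0.13242, 0.13889×(-1.97408)=-0.27418, 0.45833×(-0.78016)=-0.35757, 0.08333×(-2.48491)=-0.20708.
Sum = -1.41736, so H' = 1.417.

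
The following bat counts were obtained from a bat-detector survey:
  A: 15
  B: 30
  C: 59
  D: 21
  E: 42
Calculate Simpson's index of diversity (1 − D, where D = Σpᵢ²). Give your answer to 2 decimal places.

0.76

Total N = 15+30+59+21+42 = 167, so the proportions are 0.0898, 0.1796, 0.3533, 0.1257, 0.2515 (working shown to 4 dp, full precision carried).
D = 0.0898² + 0.1796² + 0.3533² + 0.1257² + 0.2515² = 0.0081 + 0.0323 + 0.1248 + 0.0158 + 0.0633 = 0.2442.
So 1 − D = 0.7558, i.e. 0.76 to 2 decimal places.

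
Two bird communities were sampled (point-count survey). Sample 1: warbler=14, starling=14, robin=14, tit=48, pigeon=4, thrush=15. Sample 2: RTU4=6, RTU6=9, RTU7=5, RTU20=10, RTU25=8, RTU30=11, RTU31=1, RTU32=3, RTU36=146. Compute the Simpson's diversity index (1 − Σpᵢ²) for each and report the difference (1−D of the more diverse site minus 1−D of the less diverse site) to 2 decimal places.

Sample 1: N=109, proportions 0.1284, 0.1284, 0.1284, 0.4404, 0.0367, 0.1376, giving 1−D = 0.7363 (working shown to 4 dp, full precision carried).
Sample 2: N=199, proportions 0.0302, 0.0452, 0.0251, 0.0503, 0.0402, 0.0553, 0.005, 0.0151, 0.7337, giving 1−D = 0.4507.
Difference = |0.7363 − 0.4507| = 0.2856, i.e. 0.29 to 2 decimal places.

0.29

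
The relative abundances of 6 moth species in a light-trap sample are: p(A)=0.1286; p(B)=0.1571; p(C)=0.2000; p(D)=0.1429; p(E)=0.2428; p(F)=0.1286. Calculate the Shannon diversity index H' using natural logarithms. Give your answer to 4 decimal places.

1.7619

Each pᵢ ln pᵢ term (working shown to 6 dp, full precision carried): 0.1286×(-2.051048)=-0.263765, 0.1571×(-1.850873)=-0.290772, 0.2×(-1.609438)=-0.321888, 0.1429×(-1.945610)=-0.278028, 0.2428×(-1.415517)=-0.343688, 0.1286×(-2.051048)=-0.263765.
Sum = -1.761905, so H' = 1.7619.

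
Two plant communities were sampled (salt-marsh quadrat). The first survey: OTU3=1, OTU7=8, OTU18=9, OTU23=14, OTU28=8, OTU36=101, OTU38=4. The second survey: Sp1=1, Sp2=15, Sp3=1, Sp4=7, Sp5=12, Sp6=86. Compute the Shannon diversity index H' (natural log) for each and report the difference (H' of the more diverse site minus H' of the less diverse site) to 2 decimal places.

0.13

The first survey: N=145, proportions 0.0069, 0.05517, 0.06207, 0.09655, 0.05517, 0.69655, 0.02759, giving H' = 1.10318 (working shown to 5 dp, full precision carried).
The second survey: N=122, proportions 0.0082, 0.12295, 0.0082, 0.05738, 0.09836, 0.70492, giving H' = 0.97505.
Difference = |1.10318 − 0.97505| = 0.12813, i.e. 0.13 to 2 decimal places.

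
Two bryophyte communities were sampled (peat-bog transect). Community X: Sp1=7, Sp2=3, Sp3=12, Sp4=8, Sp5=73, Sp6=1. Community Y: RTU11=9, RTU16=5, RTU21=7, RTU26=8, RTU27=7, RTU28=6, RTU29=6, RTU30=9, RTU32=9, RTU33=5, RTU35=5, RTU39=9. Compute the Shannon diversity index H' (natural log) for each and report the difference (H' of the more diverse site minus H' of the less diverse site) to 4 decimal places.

1.4354

Community X: N=104, proportions 0.067308, 0.028846, 0.115385, 0.076923, 0.701923, 0.009615, giving H' = 1.023476 (working shown to 6 dp, full precision carried).
Community Y: N=85, proportions 0.105882, 0.058824, 0.082353, 0.094118, 0.082353, 0.070588, 0.070588, 0.105882, 0.105882, 0.058824, 0.058824, 0.105882, giving H' = 2.458874.
Difference = |1.023476 − 2.458874| = 1.435398, i.e. 1.4354 to 4 decimal places.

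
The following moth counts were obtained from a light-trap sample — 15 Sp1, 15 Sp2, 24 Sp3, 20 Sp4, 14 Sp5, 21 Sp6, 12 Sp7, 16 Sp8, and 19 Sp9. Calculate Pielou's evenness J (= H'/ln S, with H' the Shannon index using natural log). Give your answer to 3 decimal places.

0.990

Total N = 15+15+24+20+14+21+12+16+19 = 156, so the proportions are 0.09615, 0.09615, 0.15385, 0.12821, 0.08974, 0.13462, 0.07692, 0.10256, 0.12179 (working shown to 5 dp, full precision carried).
H' = −Σ pᵢ ln pᵢ = −((-0.22517) + (-0.22517) + (-0.28797) + (-0.26335) + (-0.21635) + (-0.26995) + (-0.19730) + (-0.23357) + (-0.25643)) = 2.17527.
With S = 9 species, ln S = 2.19722, so J = 2.17527/2.19722 = 0.99001, i.e. 0.990 to 3 decimal places.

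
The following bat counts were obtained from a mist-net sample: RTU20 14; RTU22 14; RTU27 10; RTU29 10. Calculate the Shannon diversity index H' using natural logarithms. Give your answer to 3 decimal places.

Total N = 14+14+10+10 = 48, so the proportions are 0.29167, 0.29167, 0.20833, 0.20833 (working shown to 5 dp, full precision carried).
Each pᵢ ln pᵢ term: 0.29167×(-1.23214)=-0.35938, 0.29167×(-1.23214)=-0.35938, 0.20833×(-1.56862)=-0.32679, 0.20833×(-1.56862)=-0.32679.
Sum = -1.37234, so H' = 1.372.

1.372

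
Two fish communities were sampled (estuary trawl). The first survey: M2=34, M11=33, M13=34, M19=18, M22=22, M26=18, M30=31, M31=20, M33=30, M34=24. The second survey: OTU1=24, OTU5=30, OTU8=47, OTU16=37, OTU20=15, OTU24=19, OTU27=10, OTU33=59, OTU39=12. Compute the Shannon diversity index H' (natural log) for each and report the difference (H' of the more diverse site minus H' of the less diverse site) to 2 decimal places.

0.23

The first survey: N=264, proportions 0.12879, 0.125, 0.12879, 0.06818, 0.08333, 0.06818, 0.11742, 0.07576, 0.11364, 0.09091, giving H' = 2.27326 (working shown to 5 dp, full precision carried).
The second survey: N=253, proportions 0.09486, 0.11858, 0.18577, 0.14625, 0.05929, 0.0751, 0.03953, 0.2332, 0.04743, giving H' = 2.04385.
Difference = |2.27326 − 2.04385| = 0.22941, i.e. 0.23 to 2 decimal places.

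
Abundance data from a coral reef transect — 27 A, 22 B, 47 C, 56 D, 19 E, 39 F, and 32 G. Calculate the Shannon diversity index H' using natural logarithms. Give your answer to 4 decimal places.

1.8811

Total N = 27+22+47+56+19+39+32 = 242, so the proportions are 0.11157, 0.090909, 0.194215, 0.231405, 0.078512, 0.161157, 0.132231 (working shown to 6 dp, full precision carried).
Each pᵢ ln pᵢ term: 0.11157×(-2.193101)=-0.244685, 0.090909×(-2.397895)=-0.217990, 0.194215×(-1.638790)=-0.318277, 0.231405×(-1.463586)=-0.338681, 0.078512×(-2.544499)=-0.199775, 0.161157×(-1.825376)=-0.294172, 0.132231×(-2.023202)=-0.267531.
Sum = -1.881111, so H' = 1.8811.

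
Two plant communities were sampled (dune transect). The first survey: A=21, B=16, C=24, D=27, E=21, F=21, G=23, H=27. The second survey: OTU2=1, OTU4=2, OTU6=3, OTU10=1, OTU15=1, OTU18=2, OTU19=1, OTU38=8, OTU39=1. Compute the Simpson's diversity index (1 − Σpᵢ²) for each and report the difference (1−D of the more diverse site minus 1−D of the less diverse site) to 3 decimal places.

0.087

The first survey: N=180, proportions 0.11667, 0.08889, 0.13333, 0.15, 0.11667, 0.11667, 0.12778, 0.15, giving 1−D = 0.87216 (working shown to 5 dp, full precision carried).
The second survey: N=20, proportions 0.05, 0.1, 0.15, 0.05, 0.05, 0.1, 0.05, 0.4, 0.05, giving 1−D = 0.78500.
Difference = |0.87216 − 0.78500| = 0.08716, i.e. 0.087 to 3 decimal places.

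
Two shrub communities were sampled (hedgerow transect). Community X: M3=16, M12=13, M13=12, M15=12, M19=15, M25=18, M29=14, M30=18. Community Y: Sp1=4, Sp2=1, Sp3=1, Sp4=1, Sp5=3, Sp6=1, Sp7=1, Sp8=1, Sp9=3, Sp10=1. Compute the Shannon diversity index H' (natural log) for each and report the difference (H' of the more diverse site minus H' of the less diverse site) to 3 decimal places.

Community X: N=118, proportions 0.13559, 0.11017, 0.10169, 0.10169, 0.12712, 0.15254, 0.11864, 0.15254, giving H' = 2.06760 (working shown to 5 dp, full precision carried).
Community Y: N=17, proportions 0.23529, 0.05882, 0.05882, 0.05882, 0.17647, 0.05882, 0.05882, 0.05882, 0.17647, 0.05882, giving H' = 2.11928.
Difference = |2.06760 − 2.11928| = 0.05168, i.e. 0.052 to 3 decimal places.

0.052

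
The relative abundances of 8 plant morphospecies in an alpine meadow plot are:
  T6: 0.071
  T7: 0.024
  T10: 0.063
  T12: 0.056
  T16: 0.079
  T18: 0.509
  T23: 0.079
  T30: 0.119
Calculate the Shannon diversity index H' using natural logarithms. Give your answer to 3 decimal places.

1.611

Each pᵢ ln pᵢ term (working shown to 5 dp, full precision carried): 0.071×(-2.64508)=-0.18780, 0.024×(-3.72970)=-0.08951, 0.063×(-2.76462)=-0.17417, 0.056×(-2.88240)=-0.16141, 0.079×(-2.53831)=-0.20053, 0.509×(-0.67531)=-0.34373, 0.079×(-2.53831)=-0.20053, 0.119×(-2.12863)=-0.25331.
Sum = -1.61099, so H' = 1.611.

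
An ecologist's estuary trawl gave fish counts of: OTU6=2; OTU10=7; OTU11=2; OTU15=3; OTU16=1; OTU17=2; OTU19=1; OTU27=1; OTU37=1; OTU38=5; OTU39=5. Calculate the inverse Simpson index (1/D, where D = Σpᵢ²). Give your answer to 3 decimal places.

7.258

Total N = 2+7+2+3+1+2+1+1+1+5+5 = 30, so the proportions are 0.0666667, 0.2333333, 0.0666667, 0.1, 0.0333333, 0.0666667, 0.0333333, 0.0333333, 0.0333333, 0.1666667, 0.1666667 (working shown to 7 dp, full precision carried).
D = 0.0666667² + 0.2333333² + 0.0666667² + 0.1² + 0.0333333² + 0.0666667² + 0.0333333² + 0.0333333² + 0.0333333² + 0.1666667² + 0.1666667² = 0.0044444 + 0.0544444 + 0.0044444 + 0.0100000 + 0.0011111 + 0.0044444 + 0.0011111 + 0.0011111 + 0.0011111 + 0.0277778 + 0.0277778 = 0.1377778.
So 1/D = 7.25806, i.e. 7.258 to 3 decimal places.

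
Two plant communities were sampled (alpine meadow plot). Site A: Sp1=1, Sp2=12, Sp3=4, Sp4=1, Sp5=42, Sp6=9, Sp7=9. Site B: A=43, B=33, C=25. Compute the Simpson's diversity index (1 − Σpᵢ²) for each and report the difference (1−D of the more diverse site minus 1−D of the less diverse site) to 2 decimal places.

Site A: N=78, proportions 0.0128, 0.1538, 0.0513, 0.0128, 0.5385, 0.1154, 0.1154, giving 1−D = 0.6568 (working shown to 4 dp, full precision carried).
Site B: N=101, proportions 0.4257, 0.3267, 0.2475, giving 1−D = 0.6507.
Difference = |0.6568 − 0.6507| = 0.0061, i.e. 0.01 to 2 decimal places.

0.01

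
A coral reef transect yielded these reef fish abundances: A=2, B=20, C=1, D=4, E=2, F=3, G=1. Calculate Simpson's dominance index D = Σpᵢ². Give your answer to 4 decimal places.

0.3994

Total N = 2+20+1+4+2+3+1 = 33, so the proportions are 0.060606, 0.606061, 0.030303, 0.121212, 0.060606, 0.090909, 0.030303 (working shown to 6 dp, full precision carried).
D = 0.060606² + 0.606061² + 0.030303² + 0.121212² + 0.060606² + 0.090909² + 0.030303² = 0.003673 + 0.367309 + 0.000918 + 0.014692 + 0.003673 + 0.008264 + 0.000918 = 0.399449.
To 4 decimal places, D = 0.3994.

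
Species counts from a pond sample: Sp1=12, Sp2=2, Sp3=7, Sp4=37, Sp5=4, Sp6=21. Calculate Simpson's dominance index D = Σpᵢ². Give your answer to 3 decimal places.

Total N = 12+2+7+37+4+21 = 83, so the proportions are 0.14458, 0.0241, 0.08434, 0.44578, 0.04819, 0.25301 (working shown to 5 dp, full precision carried).
D = 0.14458² + 0.0241² + 0.08434² + 0.44578² + 0.04819² + 0.25301² = 0.02090 + 0.00058 + 0.00711 + 0.19872 + 0.00232 + 0.06402 = 0.29366.
To 3 decimal places, D = 0.294.

0.294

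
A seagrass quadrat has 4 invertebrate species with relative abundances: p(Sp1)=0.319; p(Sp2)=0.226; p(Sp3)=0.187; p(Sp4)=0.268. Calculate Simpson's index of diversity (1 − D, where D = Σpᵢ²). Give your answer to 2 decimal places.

0.74

D = 0.319² + 0.226² + 0.187² + 0.268² = 0.1018 + 0.0511 + 0.0350 + 0.0718 = 0.2596 (working shown to 4 dp, full precision carried).
So 1 − D = 0.7404, i.e. 0.74 to 2 decimal places.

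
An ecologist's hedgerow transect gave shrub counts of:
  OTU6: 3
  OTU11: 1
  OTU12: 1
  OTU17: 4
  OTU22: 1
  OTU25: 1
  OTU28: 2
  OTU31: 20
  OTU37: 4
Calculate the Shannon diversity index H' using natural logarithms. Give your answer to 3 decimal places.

Total N = 3+1+1+4+1+1+2+20+4 = 37, so the proportions are 0.08108, 0.02703, 0.02703, 0.10811, 0.02703, 0.02703, 0.05405, 0.54054, 0.10811 (working shown to 5 dp, full precision carried).
Each pᵢ ln pᵢ term: 0.08108×(-2.51231)=-0.20370, 0.02703×(-3.61092)=-0.09759, 0.02703×(-3.61092)=-0.09759, 0.10811×(-2.22462)=-0.24050, 0.02703×(-3.61092)=-0.09759, 0.02703×(-3.61092)=-0.09759, 0.05405×(-2.91777)=-0.15772, 0.54054×(-0.61519)=-0.33253, 0.10811×(-2.22462)=-0.24050.
Sum = -1.56532, so H' = 1.565.

1.565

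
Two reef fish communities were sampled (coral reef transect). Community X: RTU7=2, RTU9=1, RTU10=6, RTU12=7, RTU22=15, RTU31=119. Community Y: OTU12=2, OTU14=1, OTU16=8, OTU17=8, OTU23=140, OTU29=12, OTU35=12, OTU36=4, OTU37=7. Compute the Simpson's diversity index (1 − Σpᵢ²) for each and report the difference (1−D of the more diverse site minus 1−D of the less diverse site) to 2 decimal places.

Community X: N=150, proportions 0.0133, 0.0067, 0.04, 0.0467, 0.1, 0.7933, giving 1−D = 0.3566 (working shown to 4 dp, full precision carried).
Community Y: N=194, proportions 0.0103, 0.0052, 0.0412, 0.0412, 0.7216, 0.0619, 0.0619, 0.0206, 0.0361, giving 1−D = 0.4663.
Difference = |0.3566 − 0.4663| = 0.1097, i.e. 0.11 to 2 decimal places.

0.11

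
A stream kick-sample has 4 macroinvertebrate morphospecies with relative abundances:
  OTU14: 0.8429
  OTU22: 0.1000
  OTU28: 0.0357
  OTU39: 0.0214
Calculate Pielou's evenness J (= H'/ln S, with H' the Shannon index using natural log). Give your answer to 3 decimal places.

H' = −Σ pᵢ ln pᵢ = −((-0.14406) + (-0.23026) + (-0.11897) + (-0.08227)) = 0.57556 (working shown to 5 dp, full precision carried).
With S = 4 species, ln S = 1.38629, so J = 0.57556/1.38629 = 0.41518, i.e. 0.415 to 3 decimal places.

0.415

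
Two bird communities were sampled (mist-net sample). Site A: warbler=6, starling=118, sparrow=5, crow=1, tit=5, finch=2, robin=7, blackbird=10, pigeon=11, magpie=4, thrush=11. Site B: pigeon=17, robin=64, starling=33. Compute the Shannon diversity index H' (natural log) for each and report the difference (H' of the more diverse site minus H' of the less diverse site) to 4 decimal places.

0.4144

Site A: N=180, proportions 0.033333333, 0.655555556, 0.027777778, 0.005555556, 0.027777778, 0.011111111, 0.038888889, 0.055555556, 0.061111111, 0.022222222, 0.061111111, giving H' = 1.381189565 (working shown to 9 dp, full precision carried).
Site B: N=114, proportions 0.149122807, 0.561403509, 0.289473684, giving H' = 0.966743240.
Difference = |1.381189565 − 0.966743240| = 0.414446325, i.e. 0.4144 to 4 decimal places.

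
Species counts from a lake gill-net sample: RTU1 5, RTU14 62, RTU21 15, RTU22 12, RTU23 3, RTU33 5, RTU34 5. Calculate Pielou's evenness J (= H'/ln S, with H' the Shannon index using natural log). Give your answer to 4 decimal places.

Total N = 5+62+15+12+3+5+5 = 107, so the proportions are 0.046729, 0.579439, 0.140187, 0.11215, 0.028037, 0.046729, 0.046729 (working shown to 6 dp, full precision carried).
H' = −Σ pᵢ ln pᵢ = −((-0.143149) + (-0.316197) + (-0.275436) + (-0.245374) + (-0.100212) + (-0.143149) + (-0.143149)) = 1.366666.
With S = 7 species, ln S = 1.945910, so J = 1.366666/1.945910 = 0.702328, i.e. 0.7023 to 4 decimal places.

0.7023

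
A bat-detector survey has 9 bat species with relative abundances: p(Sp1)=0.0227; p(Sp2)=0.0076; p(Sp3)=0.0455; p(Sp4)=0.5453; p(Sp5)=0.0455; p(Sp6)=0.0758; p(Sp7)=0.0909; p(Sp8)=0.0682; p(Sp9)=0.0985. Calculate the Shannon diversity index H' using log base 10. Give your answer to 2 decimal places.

0.68

Each pᵢ log₁₀ pᵢ term (working shown to 4 dp, full precision carried): 0.0227×(-1.6440)=-0.0373, 0.0076×(-2.1192)=-0.0161, 0.0455×(-1.3420)=-0.0611, 0.5453×(-0.2634)=-0.1436, 0.0455×(-1.3420)=-0.0611, 0.0758×(-1.1203)=-0.0849, 0.0909×(-1.0414)=-0.0947, 0.0682×(-1.1662)=-0.0795, 0.0985×(-1.0066)=-0.0991.
Sum = -0.6774, so H' = 0.68.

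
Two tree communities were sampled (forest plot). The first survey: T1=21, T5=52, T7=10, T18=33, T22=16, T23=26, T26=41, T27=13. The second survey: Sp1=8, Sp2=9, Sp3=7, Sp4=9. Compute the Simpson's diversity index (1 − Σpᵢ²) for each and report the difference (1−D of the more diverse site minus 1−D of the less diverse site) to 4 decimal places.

0.0942

The first survey: N=212, proportions 0.099057, 0.245283, 0.04717, 0.15566, 0.075472, 0.122642, 0.193396, 0.061321, giving 1−D = 0.841670 (working shown to 6 dp, full precision carried).
The second survey: N=33, proportions 0.242424, 0.272727, 0.212121, 0.272727, giving 1−D = 0.747475.
Difference = |0.841670 − 0.747475| = 0.094195, i.e. 0.0942 to 4 decimal places.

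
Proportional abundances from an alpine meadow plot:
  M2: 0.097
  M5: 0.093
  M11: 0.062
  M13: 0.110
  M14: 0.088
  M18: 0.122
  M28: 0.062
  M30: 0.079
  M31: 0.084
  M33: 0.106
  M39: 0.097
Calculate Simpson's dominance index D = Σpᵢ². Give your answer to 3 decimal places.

0.094

D = 0.097² + 0.093² + 0.062² + 0.11² + 0.088² + 0.122² + 0.062² + 0.079² + 0.084² + 0.106² + 0.097² = 0.00941 + 0.00865 + 0.00384 + 0.01210 + 0.00774 + 0.01488 + 0.00384 + 0.00624 + 0.00706 + 0.01124 + 0.00941 = 0.09442 (working shown to 5 dp, full precision carried).
To 3 decimal places, D = 0.094.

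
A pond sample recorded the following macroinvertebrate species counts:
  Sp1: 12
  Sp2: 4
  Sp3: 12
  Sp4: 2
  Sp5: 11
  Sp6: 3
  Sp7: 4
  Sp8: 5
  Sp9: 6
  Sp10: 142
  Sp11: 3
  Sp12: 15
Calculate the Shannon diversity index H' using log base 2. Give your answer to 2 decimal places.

2.06

Total N = 12+4+12+2+11+3+4+5+6+142+3+15 = 219, so the proportions are 0.0548, 0.0183, 0.0548, 0.0091, 0.0502, 0.0137, 0.0183, 0.0228, 0.0274, 0.6484, 0.0137, 0.0685 (working shown to 4 dp, full precision carried).
Each pᵢ log₂ pᵢ term: 0.0548×(-4.1898)=-0.2296, 0.0183×(-5.7748)=-0.1055, 0.0548×(-4.1898)=-0.2296, 0.0091×(-6.7748)=-0.0619, 0.0502×(-4.3154)=-0.2168, 0.0137×(-6.1898)=-0.0848, 0.0183×(-5.7748)=-0.1055, 0.0228×(-5.4529)=-0.1245, 0.0274×(-5.1898)=-0.1422, 0.6484×(-0.6250)=-0.4053, 0.0137×(-6.1898)=-0.0848, 0.0685×(-3.8679)=-0.2649.
Sum = -2.0552, so H' = 2.06.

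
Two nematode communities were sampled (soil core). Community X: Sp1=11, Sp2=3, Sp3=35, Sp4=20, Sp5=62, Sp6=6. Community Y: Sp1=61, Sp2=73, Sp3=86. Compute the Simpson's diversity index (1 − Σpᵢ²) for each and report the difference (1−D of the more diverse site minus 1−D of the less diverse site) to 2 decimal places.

Community X: N=137, proportions 0.0803, 0.0219, 0.2555, 0.146, 0.4526, 0.0438, giving 1−D = 0.6998 (working shown to 4 dp, full precision carried).
Community Y: N=220, proportions 0.2773, 0.3318, 0.3909, giving 1−D = 0.6602.
Difference = |0.6998 − 0.6602| = 0.0396, i.e. 0.04 to 2 decimal places.

0.04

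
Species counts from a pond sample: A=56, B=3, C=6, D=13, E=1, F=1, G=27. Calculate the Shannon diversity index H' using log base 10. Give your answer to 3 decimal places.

Total N = 56+3+6+13+1+1+27 = 107, so the proportions are 0.52336, 0.02804, 0.05607, 0.1215, 0.00935, 0.00935, 0.25234 (working shown to 5 dp, full precision carried).
Each pᵢ log₁₀ pᵢ term: 0.52336×(-0.28120)=-0.14717, 0.02804×(-1.55226)=-0.04352, 0.05607×(-1.25123)=-0.07016, 0.1215×(-0.91544)=-0.11122, 0.00935×(-2.02938)=-0.01897, 0.00935×(-2.02938)=-0.01897, 0.25234×(-0.59802)=-0.15090.
Sum = -0.56091, so H' = 0.561.

0.561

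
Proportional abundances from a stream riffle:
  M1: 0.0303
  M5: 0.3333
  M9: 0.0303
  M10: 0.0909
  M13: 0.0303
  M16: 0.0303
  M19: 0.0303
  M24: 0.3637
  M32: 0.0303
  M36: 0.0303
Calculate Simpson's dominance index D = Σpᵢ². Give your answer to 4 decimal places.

0.2581

D = 0.0303² + 0.3333² + 0.0303² + 0.0909² + 0.0303² + 0.0303² + 0.0303² + 0.3637² + 0.0303² + 0.0303² = 0.000918 + 0.111089 + 0.000918 + 0.008263 + 0.000918 + 0.000918 + 0.000918 + 0.132278 + 0.000918 + 0.000918 = 0.258056 (working shown to 6 dp, full precision carried).
To 4 decimal places, D = 0.2581.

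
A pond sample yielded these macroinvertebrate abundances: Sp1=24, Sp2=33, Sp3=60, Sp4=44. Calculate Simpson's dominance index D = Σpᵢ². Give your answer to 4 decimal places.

0.2778

Total N = 24+33+60+44 = 161, so the proportions are 0.149068, 0.204969, 0.372671, 0.273292 (working shown to 6 dp, full precision carried).
D = 0.149068² + 0.204969² + 0.372671² + 0.273292² = 0.022221 + 0.042012 + 0.138884 + 0.074688 = 0.277806.
To 4 decimal places, D = 0.2778.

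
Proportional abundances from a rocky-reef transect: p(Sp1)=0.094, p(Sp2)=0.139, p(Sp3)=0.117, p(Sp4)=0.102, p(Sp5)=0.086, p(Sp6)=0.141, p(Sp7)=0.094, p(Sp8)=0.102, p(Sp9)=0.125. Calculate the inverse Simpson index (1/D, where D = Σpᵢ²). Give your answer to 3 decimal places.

8.742

D = 0.094² + 0.139² + 0.117² + 0.102² + 0.086² + 0.141² + 0.094² + 0.102² + 0.125² = 0.0088360 + 0.0193210 + 0.0136890 + 0.0104040 + 0.0073960 + 0.0198810 + 0.0088360 + 0.0104040 + 0.0156250 = 0.1143920 (working shown to 7 dp, full precision carried).
So 1/D = 8.74187, i.e. 8.742 to 3 decimal places.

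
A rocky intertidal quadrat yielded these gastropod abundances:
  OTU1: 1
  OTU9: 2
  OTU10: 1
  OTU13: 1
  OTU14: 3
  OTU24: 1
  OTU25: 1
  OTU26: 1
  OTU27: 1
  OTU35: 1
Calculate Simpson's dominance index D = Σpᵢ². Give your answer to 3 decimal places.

Total N = 1+2+1+1+3+1+1+1+1+1 = 13, so the proportions are 0.07692, 0.15385, 0.07692, 0.07692, 0.23077, 0.07692, 0.07692, 0.07692, 0.07692, 0.07692 (working shown to 5 dp, full precision carried).
D = 0.07692² + 0.15385² + 0.07692² + 0.07692² + 0.23077² + 0.07692² + 0.07692² + 0.07692² + 0.07692² + 0.07692² = 0.00592 + 0.02367 + 0.00592 + 0.00592 + 0.05325 + 0.00592 + 0.00592 + 0.00592 + 0.00592 + 0.00592 = 0.12426.
To 3 decimal places, D = 0.124.

0.124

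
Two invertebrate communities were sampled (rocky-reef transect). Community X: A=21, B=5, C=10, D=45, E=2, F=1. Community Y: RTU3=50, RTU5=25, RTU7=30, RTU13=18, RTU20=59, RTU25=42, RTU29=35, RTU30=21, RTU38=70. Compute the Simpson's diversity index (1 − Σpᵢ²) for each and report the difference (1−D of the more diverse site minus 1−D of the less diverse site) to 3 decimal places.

0.236

Community X: N=84, proportions 0.25, 0.05952381, 0.11904762, 0.53571429, 0.02380952, 0.01190476, giving 1−D = 0.63208617 (working shown to 8 dp, full precision carried).
Community Y: N=350, proportions 0.14285714, 0.07142857, 0.08571429, 0.05142857, 0.16857143, 0.12, 0.1, 0.06, 0.2, giving 1−D = 0.86808163.
Difference = |0.63208617 − 0.86808163| = 0.23599546, i.e. 0.236 to 3 decimal places.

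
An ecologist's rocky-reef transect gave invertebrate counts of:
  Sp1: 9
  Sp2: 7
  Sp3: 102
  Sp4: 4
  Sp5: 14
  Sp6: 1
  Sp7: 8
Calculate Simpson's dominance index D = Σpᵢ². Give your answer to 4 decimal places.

0.5142

Total N = 9+7+102+4+14+1+8 = 145, so the proportions are 0.062069, 0.048276, 0.703448, 0.027586, 0.096552, 0.006897, 0.055172 (working shown to 6 dp, full precision carried).
D = 0.062069² + 0.048276² + 0.703448² + 0.027586² + 0.096552² + 0.006897² + 0.055172² = 0.003853 + 0.002331 + 0.494839 + 0.000761 + 0.009322 + 0.000048 + 0.003044 = 0.514197.
To 4 decimal places, D = 0.5142.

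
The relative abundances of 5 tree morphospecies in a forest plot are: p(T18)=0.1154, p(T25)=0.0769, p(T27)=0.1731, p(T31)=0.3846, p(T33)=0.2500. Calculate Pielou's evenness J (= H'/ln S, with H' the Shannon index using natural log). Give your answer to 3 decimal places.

0.910

H' = −Σ pᵢ ln pᵢ = −((-0.24919) + (-0.19727) + (-0.30360) + (-0.36751) + (-0.34657)) = 1.46413 (working shown to 5 dp, full precision carried).
With S = 5 species, ln S = 1.60944, so J = 1.46413/1.60944 = 0.90972, i.e. 0.910 to 3 decimal places.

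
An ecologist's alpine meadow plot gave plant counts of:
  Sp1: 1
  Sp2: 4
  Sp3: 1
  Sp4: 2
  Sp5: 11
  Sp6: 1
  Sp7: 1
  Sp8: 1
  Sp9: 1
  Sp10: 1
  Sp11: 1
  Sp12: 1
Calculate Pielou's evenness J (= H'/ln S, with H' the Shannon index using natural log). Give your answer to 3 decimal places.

0.796

Total N = 1+4+1+2+11+1+1+1+1+1+1+1 = 26, so the proportions are 0.03846, 0.15385, 0.03846, 0.07692, 0.42308, 0.03846, 0.03846, 0.03846, 0.03846, 0.03846, 0.03846, 0.03846 (working shown to 5 dp, full precision carried).
H' = −Σ pᵢ ln pᵢ = −((-0.12531) + (-0.28797) + (-0.12531) + (-0.19730) + (-0.36393) + (-0.12531) + (-0.12531) + (-0.12531) + (-0.12531) + (-0.12531) + (-0.12531) + (-0.12531)) = 1.97701.
With S = 12 species, ln S = 2.48491, so J = 1.97701/2.48491 = 0.79561, i.e. 0.796 to 3 decimal places.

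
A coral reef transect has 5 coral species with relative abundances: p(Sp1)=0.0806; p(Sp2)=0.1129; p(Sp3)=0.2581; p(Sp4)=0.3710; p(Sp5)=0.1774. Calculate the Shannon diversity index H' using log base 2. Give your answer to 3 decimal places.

2.126

Each pᵢ log₂ pᵢ term (working shown to 5 dp, full precision carried): 0.0806×(-3.63308)=-0.29283, 0.1129×(-3.14688)=-0.35528, 0.2581×(-1.95400)=-0.50433, 0.371×(-1.43051)=-0.53072, 0.1774×(-2.49492)=-0.44260.
Sum = -2.12575, so H' = 2.126.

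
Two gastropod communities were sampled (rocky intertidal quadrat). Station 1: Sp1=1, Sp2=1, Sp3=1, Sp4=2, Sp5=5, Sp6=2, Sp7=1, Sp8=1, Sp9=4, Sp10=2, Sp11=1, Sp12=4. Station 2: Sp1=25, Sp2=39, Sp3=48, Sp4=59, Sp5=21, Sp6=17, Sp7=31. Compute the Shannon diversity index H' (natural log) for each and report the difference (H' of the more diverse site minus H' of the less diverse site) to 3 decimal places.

0.424

Station 1: N=25, proportions 0.04, 0.04, 0.04, 0.08, 0.2, 0.08, 0.04, 0.04, 0.16, 0.08, 0.04, 0.16, giving H' = 2.28702 (working shown to 5 dp, full precision carried).
Station 2: N=240, proportions 0.10417, 0.1625, 0.2, 0.24583, 0.0875, 0.07083, 0.12917, giving H' = 1.86274.
Difference = |2.28702 − 1.86274| = 0.42428, i.e. 0.424 to 3 decimal places.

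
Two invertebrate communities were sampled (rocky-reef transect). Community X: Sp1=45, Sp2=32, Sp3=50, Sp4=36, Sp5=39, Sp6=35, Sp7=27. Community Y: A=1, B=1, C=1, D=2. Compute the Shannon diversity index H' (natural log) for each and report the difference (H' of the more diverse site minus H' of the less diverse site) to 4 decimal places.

0.5956

Community X: N=264, proportions 0.170455, 0.121212, 0.189394, 0.136364, 0.147727, 0.132576, 0.102273, giving H' = 1.927787 (working shown to 6 dp, full precision carried).
Community Y: N=5, proportions 0.2, 0.2, 0.2, 0.4, giving H' = 1.332179.
Difference = |1.927787 − 1.332179| = 0.595608, i.e. 0.5956 to 4 decimal places.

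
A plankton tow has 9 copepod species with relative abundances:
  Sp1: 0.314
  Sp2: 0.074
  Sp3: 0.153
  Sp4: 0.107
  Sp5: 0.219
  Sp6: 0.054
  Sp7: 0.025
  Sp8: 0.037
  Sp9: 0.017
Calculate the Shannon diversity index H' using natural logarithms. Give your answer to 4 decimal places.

1.8564

Each pᵢ ln pᵢ term (working shown to 6 dp, full precision carried): 0.314×(-1.158362)=-0.363726, 0.074×(-2.603690)=-0.192673, 0.153×(-1.877317)=-0.287230, 0.107×(-2.234926)=-0.239137, 0.219×(-1.518684)=-0.332592, 0.054×(-2.918771)=-0.157614, 0.025×(-3.688879)=-0.092222, 0.037×(-3.296837)=-0.121983, 0.017×(-4.074542)=-0.069267.
Sum = -1.856443, so H' = 1.8564.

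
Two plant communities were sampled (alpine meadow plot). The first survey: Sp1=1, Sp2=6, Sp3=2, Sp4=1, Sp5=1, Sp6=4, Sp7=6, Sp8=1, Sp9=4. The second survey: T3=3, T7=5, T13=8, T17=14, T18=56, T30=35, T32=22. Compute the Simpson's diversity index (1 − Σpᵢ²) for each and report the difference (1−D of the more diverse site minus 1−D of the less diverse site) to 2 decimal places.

0.09

The first survey: N=26, proportions 0.0385, 0.2308, 0.0769, 0.0385, 0.0385, 0.1538, 0.2308, 0.0385, 0.1538, giving 1−D = 0.8343 (working shown to 4 dp, full precision carried).
The second survey: N=143, proportions 0.021, 0.035, 0.0559, 0.0979, 0.3916, 0.2448, 0.1538, giving 1−D = 0.7487.
Difference = |0.8343 − 0.7487| = 0.0856, i.e. 0.09 to 2 decimal places.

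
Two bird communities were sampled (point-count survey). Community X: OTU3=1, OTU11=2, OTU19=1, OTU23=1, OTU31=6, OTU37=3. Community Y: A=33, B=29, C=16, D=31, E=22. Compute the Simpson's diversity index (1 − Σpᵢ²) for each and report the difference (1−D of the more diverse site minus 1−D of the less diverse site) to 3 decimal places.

Community X: N=14, proportions 0.071429, 0.142857, 0.071429, 0.071429, 0.428571, 0.214286, giving 1−D = 0.734694 (working shown to 6 dp, full precision carried).
Community Y: N=131, proportions 0.251908, 0.221374, 0.122137, 0.236641, 0.167939, giving 1−D = 0.788416.
Difference = |0.734694 − 0.788416| = 0.053722, i.e. 0.054 to 3 decimal places.

0.054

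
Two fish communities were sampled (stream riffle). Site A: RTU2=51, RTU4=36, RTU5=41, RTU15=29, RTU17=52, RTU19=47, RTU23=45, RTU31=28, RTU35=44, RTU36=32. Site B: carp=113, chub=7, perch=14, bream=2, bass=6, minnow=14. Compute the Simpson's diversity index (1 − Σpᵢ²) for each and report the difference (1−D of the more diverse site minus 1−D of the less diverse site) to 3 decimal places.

0.440

Site A: N=405, proportions 0.12593, 0.08889, 0.10123, 0.0716, 0.1284, 0.11605, 0.11111, 0.06914, 0.10864, 0.07901, giving 1−D = 0.89574 (working shown to 5 dp, full precision carried).
Site B: N=156, proportions 0.72436, 0.04487, 0.08974, 0.01282, 0.03846, 0.08974, giving 1−D = 0.45554.
Difference = |0.89574 − 0.45554| = 0.44020, i.e. 0.440 to 3 decimal places.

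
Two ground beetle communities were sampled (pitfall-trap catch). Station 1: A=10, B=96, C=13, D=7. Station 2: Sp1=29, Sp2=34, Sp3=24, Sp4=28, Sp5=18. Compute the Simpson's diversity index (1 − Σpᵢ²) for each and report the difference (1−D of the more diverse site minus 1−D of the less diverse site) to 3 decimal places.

Station 1: N=126, proportions 0.07937, 0.7619, 0.10317, 0.05556, giving 1−D = 0.39947 (working shown to 5 dp, full precision carried).
Station 2: N=133, proportions 0.21805, 0.25564, 0.18045, 0.21053, 0.13534, giving 1−D = 0.79190.
Difference = |0.39947 − 0.79190| = 0.39243, i.e. 0.392 to 3 decimal places.

0.392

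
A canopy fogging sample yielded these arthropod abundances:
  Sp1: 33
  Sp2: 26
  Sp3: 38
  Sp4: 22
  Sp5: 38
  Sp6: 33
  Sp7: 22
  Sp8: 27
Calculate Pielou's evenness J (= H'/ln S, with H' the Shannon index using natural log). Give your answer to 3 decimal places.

0.990

Total N = 33+26+38+22+38+33+22+27 = 239, so the proportions are 0.13808, 0.10879, 0.159, 0.09205, 0.159, 0.13808, 0.09205, 0.11297 (working shown to 5 dp, full precision carried).
H' = −Σ pᵢ ln pᵢ = −((-0.27338) + (-0.24133) + (-0.29237) + (-0.21958) + (-0.29237) + (-0.27338) + (-0.21958) + (-0.24635)) = 2.05835.
With S = 8 species, ln S = 2.07944, so J = 2.05835/2.07944 = 0.98986, i.e. 0.990 to 3 decimal places.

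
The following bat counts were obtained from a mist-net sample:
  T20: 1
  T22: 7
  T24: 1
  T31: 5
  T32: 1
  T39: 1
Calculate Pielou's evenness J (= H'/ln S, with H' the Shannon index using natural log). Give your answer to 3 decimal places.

Total N = 1+7+1+5+1+1 = 16, so the proportions are 0.0625, 0.4375, 0.0625, 0.3125, 0.0625, 0.0625 (working shown to 5 dp, full precision carried).
H' = −Σ pᵢ ln pᵢ = −((-0.17329) + (-0.36167) + (-0.17329) + (-0.36348) + (-0.17329) + (-0.17329)) = 1.41830.
With S = 6 species, ln S = 1.79176, so J = 1.41830/1.79176 = 0.79157, i.e. 0.792 to 3 decimal places.

0.792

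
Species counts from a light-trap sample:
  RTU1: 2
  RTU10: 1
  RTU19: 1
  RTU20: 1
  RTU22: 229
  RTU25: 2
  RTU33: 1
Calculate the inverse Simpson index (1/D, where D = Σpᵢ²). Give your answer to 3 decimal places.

1.071

Total N = 2+1+1+1+229+2+1 = 237, so the proportions are 0.008439, 0.004219, 0.004219, 0.004219, 0.966245, 0.008439, 0.004219 (working shown to 6 dp, full precision carried).
D = 0.008439² + 0.004219² + 0.004219² + 0.004219² + 0.966245² + 0.008439² + 0.004219² = 0.000071 + 0.000018 + 0.000018 + 0.000018 + 0.933629 + 0.000071 + 0.000018 = 0.933843.
So 1/D = 1.07084, i.e. 1.071 to 3 decimal places.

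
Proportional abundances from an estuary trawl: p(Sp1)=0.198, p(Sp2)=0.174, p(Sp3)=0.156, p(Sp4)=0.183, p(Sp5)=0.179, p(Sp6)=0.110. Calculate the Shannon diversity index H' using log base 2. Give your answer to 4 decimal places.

Each pᵢ log₂ pᵢ term (working shown to 6 dp, full precision carried): 0.198×(-2.336428)=-0.462613, 0.174×(-2.522841)=-0.438974, 0.156×(-2.680382)=-0.418140, 0.183×(-2.450084)=-0.448365, 0.179×(-2.481969)=-0.444272, 0.11×(-3.184425)=-0.350287.
Sum = -2.562651, so H' = 2.5627.

2.5627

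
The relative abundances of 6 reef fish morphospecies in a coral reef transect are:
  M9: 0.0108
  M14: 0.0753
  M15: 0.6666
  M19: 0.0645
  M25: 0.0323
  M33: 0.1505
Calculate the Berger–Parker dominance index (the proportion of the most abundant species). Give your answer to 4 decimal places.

0.6666

The largest proportion is 0.6666, i.e. d = 0.6666 to 4 decimal places.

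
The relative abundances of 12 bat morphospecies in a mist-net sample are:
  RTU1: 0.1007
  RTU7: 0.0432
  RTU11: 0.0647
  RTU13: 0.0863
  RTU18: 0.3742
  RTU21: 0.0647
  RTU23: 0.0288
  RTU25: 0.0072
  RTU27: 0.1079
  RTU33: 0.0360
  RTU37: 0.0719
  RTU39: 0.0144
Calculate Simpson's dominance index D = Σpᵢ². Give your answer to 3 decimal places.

D = 0.1007² + 0.0432² + 0.0647² + 0.0863² + 0.3742² + 0.0647² + 0.0288² + 0.0072² + 0.1079² + 0.036² + 0.0719² + 0.0144² = 0.01014 + 0.00187 + 0.00419 + 0.00745 + 0.14003 + 0.00419 + 0.00083 + 0.00005 + 0.01164 + 0.00130 + 0.00517 + 0.00021 = 0.18705 (working shown to 5 dp, full precision carried).
To 3 decimal places, D = 0.187.

0.187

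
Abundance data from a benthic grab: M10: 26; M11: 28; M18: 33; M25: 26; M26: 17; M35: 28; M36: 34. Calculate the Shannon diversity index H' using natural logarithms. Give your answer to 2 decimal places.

Total N = 26+28+33+26+17+28+34 = 192, so the proportions are 0.1354, 0.1458, 0.1719, 0.1354, 0.0885, 0.1458, 0.1771 (working shown to 4 dp, full precision carried).
Each pᵢ ln pᵢ term: 0.1354×(-1.9994)=-0.2708, 0.1458×(-1.9253)=-0.2808, 0.1719×(-1.7610)=-0.3027, 0.1354×(-1.9994)=-0.2708, 0.0885×(-2.4243)=-0.2146, 0.1458×(-1.9253)=-0.2808, 0.1771×(-1.7311)=-0.3066.
Sum = -1.9269, so H' = 1.93.

1.93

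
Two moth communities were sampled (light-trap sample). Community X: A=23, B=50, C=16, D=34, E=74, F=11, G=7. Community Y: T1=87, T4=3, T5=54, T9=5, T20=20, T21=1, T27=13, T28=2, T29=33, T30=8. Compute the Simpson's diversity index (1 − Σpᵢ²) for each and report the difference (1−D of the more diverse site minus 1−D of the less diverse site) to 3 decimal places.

Community X: N=215, proportions 0.106977, 0.232558, 0.074419, 0.15814, 0.344186, 0.051163, 0.032558, giving 1−D = 0.781785 (working shown to 6 dp, full precision carried).
Community Y: N=226, proportions 0.384956, 0.013274, 0.238938, 0.022124, 0.088496, 0.004425, 0.057522, 0.00885, 0.146018, 0.035398, giving 1−D = 0.760240.
Difference = |0.781785 − 0.760240| = 0.021545, i.e. 0.022 to 3 decimal places.

0.022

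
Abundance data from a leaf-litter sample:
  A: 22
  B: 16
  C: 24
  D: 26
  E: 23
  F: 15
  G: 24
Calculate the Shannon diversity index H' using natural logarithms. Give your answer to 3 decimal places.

1.928

Total N = 22+16+24+26+23+15+24 = 150, so the proportions are 0.14667, 0.10667, 0.16, 0.17333, 0.15333, 0.1, 0.16 (working shown to 5 dp, full precision carried).
Each pᵢ ln pᵢ term: 0.14667×(-1.91959)=-0.28154, 0.10667×(-2.23805)=-0.23872, 0.16×(-1.83258)=-0.29321, 0.17333×(-1.75254)=-0.30377, 0.15333×(-1.87514)=-0.28752, 0.1×(-2.30259)=-0.23026, 0.16×(-1.83258)=-0.29321.
Sum = -1.92824, so H' = 1.928.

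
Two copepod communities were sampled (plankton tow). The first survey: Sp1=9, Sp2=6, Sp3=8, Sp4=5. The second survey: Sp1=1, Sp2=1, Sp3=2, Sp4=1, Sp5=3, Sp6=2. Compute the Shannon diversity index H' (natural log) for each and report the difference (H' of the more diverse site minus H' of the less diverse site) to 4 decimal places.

0.3353

The first survey: N=28, proportions 0.321429, 0.214286, 0.285714, 0.178571, giving H' = 1.360480 (working shown to 6 dp, full precision carried).
The second survey: N=10, proportions 0.1, 0.1, 0.2, 0.1, 0.3, 0.2, giving H' = 1.695743.
Difference = |1.360480 − 1.695743| = 0.335263, i.e. 0.3353 to 4 decimal places.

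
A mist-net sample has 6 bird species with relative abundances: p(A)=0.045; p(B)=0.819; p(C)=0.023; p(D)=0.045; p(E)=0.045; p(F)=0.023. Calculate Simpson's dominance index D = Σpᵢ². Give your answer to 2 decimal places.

D = 0.045² + 0.819² + 0.023² + 0.045² + 0.045² + 0.023² = 0.0020 + 0.6708 + 0.0005 + 0.0020 + 0.0020 + 0.0005 = 0.6779 (working shown to 4 dp, full precision carried).
To 2 decimal places, D = 0.68.

0.68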